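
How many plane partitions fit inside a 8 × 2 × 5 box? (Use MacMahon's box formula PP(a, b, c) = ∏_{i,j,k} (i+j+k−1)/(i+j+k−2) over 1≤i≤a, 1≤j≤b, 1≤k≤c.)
PP(8, 2, 5) = 429429

Evaluate the triple product over i = 1..8, j = 1..2, k = 1..5. The factors are (2/1) · (3/2) · (4/3) · (5/4) · (6/5) · (3/2) · (4/3) · (5/4) · … (80 factors total). The numerators and denominators telescope so the product is an integer; carrying out the multiplication exactly gives PP(8, 2, 5) = 429429.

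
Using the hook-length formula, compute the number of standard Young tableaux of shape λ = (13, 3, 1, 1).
# SYT of shape (13, 3, 1, 1) = 35343

Hook-length formula: f^λ = n! / Π hook(c), product over all cells c of the Young diagram. For λ = (13, 3, 1, 1), n = 18 boxes. Hook lengths by row (left-to-right, top-to-bottom): [16, 13, 12, 10, 9, 8, 7, 6, 5, 4, 3, 2, 1]; [5, 2, 1]; [2]; [1]. Product of hooks = 181149696000. So f^λ = 18! / 181149696000 = 6402373705728000 / 181149696000 = 35343.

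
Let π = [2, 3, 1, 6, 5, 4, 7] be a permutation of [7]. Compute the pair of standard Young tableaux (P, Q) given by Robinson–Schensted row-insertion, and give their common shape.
P = [1, 3, 4, 7] / [2, 5] / [6];  Q = [1, 2, 4, 7] / [3, 5] / [6];  common shape = (4, 2, 1)

Row-insert the values π_1, π_2, … into P one at a time, bumping the leftmost entry strictly greater than the inserted value down to the next row. The recording tableau Q records, in position (i, j), the step at which that cell was added to P.
  Insert 2 (step 1): P = [2];  Q = [1]
  Insert 3 (step 2): P = [2, 3];  Q = [1, 2]
  Insert 1 (step 3): P = [1, 3] / [2];  Q = [1, 2] / [3]
  Insert 6 (step 4): P = [1, 3, 6] / [2];  Q = [1, 2, 4] / [3]
  Insert 5 (step 5): P = [1, 3, 5] / [2, 6];  Q = [1, 2, 4] / [3, 5]
  Insert 4 (step 6): P = [1, 3, 4] / [2, 5] / [6];  Q = [1, 2, 4] / [3, 5] / [6]
  Insert 7 (step 7): P = [1, 3, 4, 7] / [2, 5] / [6];  Q = [1, 2, 4, 7] / [3, 5] / [6]
Final shape: (4, 2, 1).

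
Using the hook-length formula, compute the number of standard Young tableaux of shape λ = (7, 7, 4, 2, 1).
# SYT of shape (7, 7, 4, 2, 1) = 246901200

Hook-length formula: f^λ = n! / Π hook(c), product over all cells c of the Young diagram. For λ = (7, 7, 4, 2, 1), n = 21 boxes. Hook lengths by row (left-to-right, top-to-bottom): [11, 9, 7, 6, 4, 3, 2]; [10, 8, 6, 5, 3, 2, 1]; [6, 4, 2, 1]; [3, 1]; [1]. Product of hooks = 206928691200. So f^λ = 21! / 206928691200 = 51090942171709440000 / 206928691200 = 246901200.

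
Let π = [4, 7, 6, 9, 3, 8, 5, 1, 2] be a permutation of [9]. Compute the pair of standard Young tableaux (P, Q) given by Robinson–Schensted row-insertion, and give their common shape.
P = [1, 2, 8] / [3, 5] / [4, 6] / [7, 9];  Q = [1, 2, 4] / [3, 6] / [5, 7] / [8, 9];  common shape = (3, 2, 2, 2)

Row-insert the values π_1, π_2, … into P one at a time, bumping the leftmost entry strictly greater than the inserted value down to the next row. The recording tableau Q records, in position (i, j), the step at which that cell was added to P.
  Insert 4 (step 1): P = [4];  Q = [1]
  Insert 7 (step 2): P = [4, 7];  Q = [1, 2]
  Insert 6 (step 3): P = [4, 6] / [7];  Q = [1, 2] / [3]
  Insert 9 (step 4): P = [4, 6, 9] / [7];  Q = [1, 2, 4] / [3]
  Insert 3 (step 5): P = [3, 6, 9] / [4] / [7];  Q = [1, 2, 4] / [3] / [5]
  Insert 8 (step 6): P = [3, 6, 8] / [4, 9] / [7];  Q = [1, 2, 4] / [3, 6] / [5]
  Insert 5 (step 7): P = [3, 5, 8] / [4, 6] / [7, 9];  Q = [1, 2, 4] / [3, 6] / [5, 7]
  Insert 1 (step 8): P = [1, 5, 8] / [3, 6] / [4, 9] / [7];  Q = [1, 2, 4] / [3, 6] / [5, 7] / [8]
  Insert 2 (step 9): P = [1, 2, 8] / [3, 5] / [4, 6] / [7, 9];  Q = [1, 2, 4] / [3, 6] / [5, 7] / [8, 9]
Final shape: (3, 2, 2, 2).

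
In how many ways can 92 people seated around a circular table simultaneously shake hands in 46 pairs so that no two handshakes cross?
C_46 = 8740328711533173390046320

These noncrossing handshakes are counted by the Catalan number C_n = (1/(n + 1)) · C(2n, n). For n = 46: C_46 = (1/47) · C(92, 46) = 410795449442059149332177040/47 = 8740328711533173390046320.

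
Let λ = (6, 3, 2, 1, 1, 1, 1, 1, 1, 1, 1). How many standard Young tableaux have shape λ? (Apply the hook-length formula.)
# SYT of shape (6, 3, 2, 1, 1, 1, 1, 1, 1, 1, 1) = 2494206

Hook-length formula: f^λ = n! / Π hook(c), product over all cells c of the Young diagram. For λ = (6, 3, 2, 1, 1, 1, 1, 1, 1, 1, 1), n = 19 boxes. Hook lengths by row (left-to-right, top-to-bottom): [16, 7, 5, 3, 2, 1]; [12, 3, 1]; [10, 1]; [8]; [7]; [6]; [5]; [4]; [3]; [2]; [1]. Product of hooks = 48771072000. So f^λ = 19! / 48771072000 = 121645100408832000 / 48771072000 = 2494206.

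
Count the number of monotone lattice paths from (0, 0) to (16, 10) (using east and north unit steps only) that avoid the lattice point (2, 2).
Number of paths = 3393115

Total paths from (0, 0) to (16, 10): C(26, 16) = 5311735. Paths through (2, 2): (paths (0, 0) → (2, 2)) × (paths (2, 2) → (16, 10)) = C(4, 2) · C(22, 14) = 6 · 319770 = 1918620. Avoidance count = 5311735 − 1918620 = 3393115.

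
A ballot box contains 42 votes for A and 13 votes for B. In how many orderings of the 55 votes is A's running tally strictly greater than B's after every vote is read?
Strict-lead orderings = 765169213410

Total orderings of the 55 votes with 42 for A: C(55, 42) = 1451182990950. By the Bertrand ballot formula (Cycle Lemma / reflection principle), the number of orderings in which A is strictly ahead of B throughout is (p − q)/(p + q) · C(p + q, p) = (42 − 13)/(42 + 13) · 1451182990950 = 765169213410.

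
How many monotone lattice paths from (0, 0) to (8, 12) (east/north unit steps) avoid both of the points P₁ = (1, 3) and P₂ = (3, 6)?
Number of paths = 59882

Inclusion–exclusion. Total paths: C(20, 8) = 125970. Through P₁: C(4, 1)·C(16, 7) = 45760. Through P₂: C(9, 3)·C(11, 5) = 38808. Since P₁ is strictly southwest of P₂, a monotone path through both must visit P₁ then P₂; paths through both = C(4, 1)·C(5, 2)·C(11, 5) = 18480. Avoid both = 125970 − 45760 − 38808 + 18480 = 59882.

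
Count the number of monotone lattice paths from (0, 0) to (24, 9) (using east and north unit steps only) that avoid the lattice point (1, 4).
Number of paths = 38075700

Total paths from (0, 0) to (24, 9): C(33, 24) = 38567100. Paths through (1, 4): (paths (0, 0) → (1, 4)) × (paths (1, 4) → (24, 9)) = C(5, 1) · C(28, 23) = 5 · 98280 = 491400. Avoidance count = 38567100 − 491400 = 38075700.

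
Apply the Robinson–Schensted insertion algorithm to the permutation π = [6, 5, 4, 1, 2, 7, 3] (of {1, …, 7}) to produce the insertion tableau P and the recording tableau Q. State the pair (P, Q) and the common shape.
P = [1, 2, 3] / [4, 7] / [5] / [6];  Q = [1, 5, 6] / [2, 7] / [3] / [4];  common shape = (3, 2, 1, 1)

Row-insert the values π_1, π_2, … into P one at a time, bumping the leftmost entry strictly greater than the inserted value down to the next row. The recording tableau Q records, in position (i, j), the step at which that cell was added to P.
  Insert 6 (step 1): P = [6];  Q = [1]
  Insert 5 (step 2): P = [5] / [6];  Q = [1] / [2]
  Insert 4 (step 3): P = [4] / [5] / [6];  Q = [1] / [2] / [3]
  Insert 1 (step 4): P = [1] / [4] / [5] / [6];  Q = [1] / [2] / [3] / [4]
  Insert 2 (step 5): P = [1, 2] / [4] / [5] / [6];  Q = [1, 5] / [2] / [3] / [4]
  Insert 7 (step 6): P = [1, 2, 7] / [4] / [5] / [6];  Q = [1, 5, 6] / [2] / [3] / [4]
  Insert 3 (step 7): P = [1, 2, 3] / [4, 7] / [5] / [6];  Q = [1, 5, 6] / [2, 7] / [3] / [4]
Final shape: (3, 2, 1, 1).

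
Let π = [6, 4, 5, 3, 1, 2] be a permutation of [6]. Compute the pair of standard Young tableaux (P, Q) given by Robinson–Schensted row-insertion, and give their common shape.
P = [1, 2] / [3, 5] / [4] / [6];  Q = [1, 3] / [2, 6] / [4] / [5];  common shape = (2, 2, 1, 1)

Row-insert the values π_1, π_2, … into P one at a time, bumping the leftmost entry strictly greater than the inserted value down to the next row. The recording tableau Q records, in position (i, j), the step at which that cell was added to P.
  Insert 6 (step 1): P = [6];  Q = [1]
  Insert 4 (step 2): P = [4] / [6];  Q = [1] / [2]
  Insert 5 (step 3): P = [4, 5] / [6];  Q = [1, 3] / [2]
  Insert 3 (step 4): P = [3, 5] / [4] / [6];  Q = [1, 3] / [2] / [4]
  Insert 1 (step 5): P = [1, 5] / [3] / [4] / [6];  Q = [1, 3] / [2] / [4] / [5]
  Insert 2 (step 6): P = [1, 2] / [3, 5] / [4] / [6];  Q = [1, 3] / [2, 6] / [4] / [5]
Final shape: (2, 2, 1, 1).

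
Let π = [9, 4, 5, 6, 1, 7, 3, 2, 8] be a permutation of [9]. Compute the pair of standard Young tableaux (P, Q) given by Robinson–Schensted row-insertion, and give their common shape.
P = [1, 2, 6, 7, 8] / [3, 5] / [4] / [9];  Q = [1, 3, 4, 6, 9] / [2, 7] / [5] / [8];  common shape = (5, 2, 1, 1)

Row-insert the values π_1, π_2, … into P one at a time, bumping the leftmost entry strictly greater than the inserted value down to the next row. The recording tableau Q records, in position (i, j), the step at which that cell was added to P.
  Insert 9 (step 1): P = [9];  Q = [1]
  Insert 4 (step 2): P = [4] / [9];  Q = [1] / [2]
  Insert 5 (step 3): P = [4, 5] / [9];  Q = [1, 3] / [2]
  Insert 6 (step 4): P = [4, 5, 6] / [9];  Q = [1, 3, 4] / [2]
  Insert 1 (step 5): P = [1, 5, 6] / [4] / [9];  Q = [1, 3, 4] / [2] / [5]
  Insert 7 (step 6): P = [1, 5, 6, 7] / [4] / [9];  Q = [1, 3, 4, 6] / [2] / [5]
  Insert 3 (step 7): P = [1, 3, 6, 7] / [4, 5] / [9];  Q = [1, 3, 4, 6] / [2, 7] / [5]
  Insert 2 (step 8): P = [1, 2, 6, 7] / [3, 5] / [4] / [9];  Q = [1, 3, 4, 6] / [2, 7] / [5] / [8]
  Insert 8 (step 9): P = [1, 2, 6, 7, 8] / [3, 5] / [4] / [9];  Q = [1, 3, 4, 6, 9] / [2, 7] / [5] / [8]
Final shape: (5, 2, 1, 1).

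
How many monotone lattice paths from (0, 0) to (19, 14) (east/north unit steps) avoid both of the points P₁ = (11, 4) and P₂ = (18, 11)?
Number of paths = 639429090

Inclusion–exclusion. Total paths: C(33, 19) = 818809200. Through P₁: C(15, 11)·C(18, 8) = 59729670. Through P₂: C(29, 18)·C(4, 1) = 138389160. Since P₁ is strictly southwest of P₂, a monotone path through both must visit P₁ then P₂; paths through both = C(15, 11)·C(14, 7)·C(4, 1) = 18738720. Avoid both = 818809200 − 59729670 − 138389160 + 18738720 = 639429090.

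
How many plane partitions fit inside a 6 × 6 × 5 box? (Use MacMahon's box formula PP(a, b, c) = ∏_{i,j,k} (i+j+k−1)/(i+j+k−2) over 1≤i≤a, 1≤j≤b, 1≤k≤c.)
PP(6, 6, 5) = 55197331332

Evaluate the triple product over i = 1..6, j = 1..6, k = 1..5. The factors are (2/1) · (3/2) · (4/3) · (5/4) · (6/5) · (3/2) · (4/3) · (5/4) · … (180 factors total). The numerators and denominators telescope so the product is an integer; carrying out the multiplication exactly gives PP(6, 6, 5) = 55197331332.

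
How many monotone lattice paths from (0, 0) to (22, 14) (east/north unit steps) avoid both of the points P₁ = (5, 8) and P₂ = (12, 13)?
Number of paths = 3620387455

Inclusion–exclusion. Total paths: C(36, 22) = 3796297200. Through P₁: C(13, 5)·C(23, 17) = 129918789. Through P₂: C(25, 12)·C(11, 10) = 57203300. Since P₁ is strictly southwest of P₂, a monotone path through both must visit P₁ then P₂; paths through both = C(13, 5)·C(12, 7)·C(11, 10) = 11212344. Avoid both = 3796297200 − 129918789 − 57203300 + 11212344 = 3620387455.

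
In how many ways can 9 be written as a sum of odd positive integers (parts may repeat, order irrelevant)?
p_odd(9) = 8

Partitions of 9 using only odd parts 1, 3, 5, …: 9, 7+1+1, 5+3+1, 5+1+1+1+1, 3+3+3, 3+3+1+1+1, 3+1+1+1+1+1+1, 1+1+1+1+1+1+1+1+1. There are 8. (Euler: this equals q(9), the number of distinct-part partitions.)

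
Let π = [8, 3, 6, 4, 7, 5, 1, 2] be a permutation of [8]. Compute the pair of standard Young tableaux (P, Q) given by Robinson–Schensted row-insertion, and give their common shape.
P = [1, 2, 5] / [3, 4] / [6, 7] / [8];  Q = [1, 3, 5] / [2, 6] / [4, 8] / [7];  common shape = (3, 2, 2, 1)

Row-insert the values π_1, π_2, … into P one at a time, bumping the leftmost entry strictly greater than the inserted value down to the next row. The recording tableau Q records, in position (i, j), the step at which that cell was added to P.
  Insert 8 (step 1): P = [8];  Q = [1]
  Insert 3 (step 2): P = [3] / [8];  Q = [1] / [2]
  Insert 6 (step 3): P = [3, 6] / [8];  Q = [1, 3] / [2]
  Insert 4 (step 4): P = [3, 4] / [6] / [8];  Q = [1, 3] / [2] / [4]
  Insert 7 (step 5): P = [3, 4, 7] / [6] / [8];  Q = [1, 3, 5] / [2] / [4]
  Insert 5 (step 6): P = [3, 4, 5] / [6, 7] / [8];  Q = [1, 3, 5] / [2, 6] / [4]
  Insert 1 (step 7): P = [1, 4, 5] / [3, 7] / [6] / [8];  Q = [1, 3, 5] / [2, 6] / [4] / [7]
  Insert 2 (step 8): P = [1, 2, 5] / [3, 4] / [6, 7] / [8];  Q = [1, 3, 5] / [2, 6] / [4, 8] / [7]
Final shape: (3, 2, 2, 1).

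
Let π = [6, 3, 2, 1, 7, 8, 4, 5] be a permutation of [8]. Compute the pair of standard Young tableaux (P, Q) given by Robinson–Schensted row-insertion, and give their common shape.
P = [1, 4, 5] / [2, 7, 8] / [3] / [6];  Q = [1, 5, 6] / [2, 7, 8] / [3] / [4];  common shape = (3, 3, 1, 1)

Row-insert the values π_1, π_2, … into P one at a time, bumping the leftmost entry strictly greater than the inserted value down to the next row. The recording tableau Q records, in position (i, j), the step at which that cell was added to P.
  Insert 6 (step 1): P = [6];  Q = [1]
  Insert 3 (step 2): P = [3] / [6];  Q = [1] / [2]
  Insert 2 (step 3): P = [2] / [3] / [6];  Q = [1] / [2] / [3]
  Insert 1 (step 4): P = [1] / [2] / [3] / [6];  Q = [1] / [2] / [3] / [4]
  Insert 7 (step 5): P = [1, 7] / [2] / [3] / [6];  Q = [1, 5] / [2] / [3] / [4]
  Insert 8 (step 6): P = [1, 7, 8] / [2] / [3] / [6];  Q = [1, 5, 6] / [2] / [3] / [4]
  Insert 4 (step 7): P = [1, 4, 8] / [2, 7] / [3] / [6];  Q = [1, 5, 6] / [2, 7] / [3] / [4]
  Insert 5 (step 8): P = [1, 4, 5] / [2, 7, 8] / [3] / [6];  Q = [1, 5, 6] / [2, 7, 8] / [3] / [4]
Final shape: (3, 3, 1, 1).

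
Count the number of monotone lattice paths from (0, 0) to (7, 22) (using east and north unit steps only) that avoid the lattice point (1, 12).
Number of paths = 1456676

Total paths from (0, 0) to (7, 22): C(29, 7) = 1560780. Paths through (1, 12): (paths (0, 0) → (1, 12)) × (paths (1, 12) → (7, 22)) = C(13, 1) · C(16, 6) = 13 · 8008 = 104104. Avoidance count = 1560780 − 104104 = 1456676.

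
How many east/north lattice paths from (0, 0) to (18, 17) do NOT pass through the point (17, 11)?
Number of paths = 4387248390

Total paths from (0, 0) to (18, 17): C(35, 18) = 4537567650. Paths through (17, 11): (paths (0, 0) → (17, 11)) × (paths (17, 11) → (18, 17)) = C(28, 17) · C(7, 1) = 21474180 · 7 = 150319260. Avoidance count = 4537567650 − 150319260 = 4387248390.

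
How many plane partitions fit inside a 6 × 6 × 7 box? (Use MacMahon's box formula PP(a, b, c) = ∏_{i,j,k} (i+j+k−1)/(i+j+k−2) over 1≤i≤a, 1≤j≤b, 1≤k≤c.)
PP(6, 6, 7) = 29706808370096

Evaluate the triple product over i = 1..6, j = 1..6, k = 1..7. The factors are (2/1) · (3/2) · (4/3) · (5/4) · (6/5) · (7/6) · (8/7) · (3/2) · … (252 factors total). The numerators and denominators telescope so the product is an integer; carrying out the multiplication exactly gives PP(6, 6, 7) = 29706808370096.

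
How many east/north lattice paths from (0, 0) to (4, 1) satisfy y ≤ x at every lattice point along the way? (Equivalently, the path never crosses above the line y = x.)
Number of paths = 4

By the reflection principle (André's argument), the number of monotone paths to (4, 1) with n ≤ m that never go above y = x is C(5, 4) − C(5, 5) = 5 − 1 = 4.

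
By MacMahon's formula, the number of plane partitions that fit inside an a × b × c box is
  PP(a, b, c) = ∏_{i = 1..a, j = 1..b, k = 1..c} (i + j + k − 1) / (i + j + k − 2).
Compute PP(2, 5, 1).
PP(2, 5, 1) = 21

Evaluate the triple product over i = 1..2, j = 1..5, k = 1..1. The factors are (2/1) · (3/2) · (4/3) · (5/4) · (6/5) · (3/2) · (4/3) · (5/4) · … (10 factors total). The numerators and denominators telescope so the product is an integer; carrying out the multiplication exactly gives PP(2, 5, 1) = 21.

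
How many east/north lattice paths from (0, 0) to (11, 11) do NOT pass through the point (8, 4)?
Number of paths = 646032

Total paths from (0, 0) to (11, 11): C(22, 11) = 705432. Paths through (8, 4): (paths (0, 0) → (8, 4)) × (paths (8, 4) → (11, 11)) = C(12, 8) · C(10, 3) = 495 · 120 = 59400. Avoidance count = 705432 − 59400 = 646032.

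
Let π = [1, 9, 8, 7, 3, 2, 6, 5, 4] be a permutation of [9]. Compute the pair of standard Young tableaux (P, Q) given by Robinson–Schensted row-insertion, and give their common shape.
P = [1, 2, 4] / [3, 5] / [6] / [7] / [8] / [9];  Q = [1, 2, 7] / [3, 8] / [4] / [5] / [6] / [9];  common shape = (3, 2, 1, 1, 1, 1)

Row-insert the values π_1, π_2, … into P one at a time, bumping the leftmost entry strictly greater than the inserted value down to the next row. The recording tableau Q records, in position (i, j), the step at which that cell was added to P.
  Insert 1 (step 1): P = [1];  Q = [1]
  Insert 9 (step 2): P = [1, 9];  Q = [1, 2]
  Insert 8 (step 3): P = [1, 8] / [9];  Q = [1, 2] / [3]
  Insert 7 (step 4): P = [1, 7] / [8] / [9];  Q = [1, 2] / [3] / [4]
  Insert 3 (step 5): P = [1, 3] / [7] / [8] / [9];  Q = [1, 2] / [3] / [4] / [5]
  Insert 2 (step 6): P = [1, 2] / [3] / [7] / [8] / [9];  Q = [1, 2] / [3] / [4] / [5] / [6]
  Insert 6 (step 7): P = [1, 2, 6] / [3] / [7] / [8] / [9];  Q = [1, 2, 7] / [3] / [4] / [5] / [6]
  Insert 5 (step 8): P = [1, 2, 5] / [3, 6] / [7] / [8] / [9];  Q = [1, 2, 7] / [3, 8] / [4] / [5] / [6]
  Insert 4 (step 9): P = [1, 2, 4] / [3, 5] / [6] / [7] / [8] / [9];  Q = [1, 2, 7] / [3, 8] / [4] / [5] / [6] / [9]
Final shape: (3, 2, 1, 1, 1, 1).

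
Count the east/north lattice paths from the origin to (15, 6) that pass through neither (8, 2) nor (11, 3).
Number of paths = 32974

Inclusion–exclusion. Total paths: C(21, 15) = 54264. Through P₁: C(10, 8)·C(11, 7) = 14850. Through P₂: C(14, 11)·C(7, 4) = 12740. Since P₁ is strictly southwest of P₂, a monotone path through both must visit P₁ then P₂; paths through both = C(10, 8)·C(4, 3)·C(7, 4) = 6300. Avoid both = 54264 − 14850 − 12740 + 6300 = 32974.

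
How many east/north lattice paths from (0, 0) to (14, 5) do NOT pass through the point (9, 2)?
Number of paths = 8548

Total paths from (0, 0) to (14, 5): C(19, 14) = 11628. Paths through (9, 2): (paths (0, 0) → (9, 2)) × (paths (9, 2) → (14, 5)) = C(11, 9) · C(8, 5) = 55 · 56 = 3080. Avoidance count = 11628 − 3080 = 8548.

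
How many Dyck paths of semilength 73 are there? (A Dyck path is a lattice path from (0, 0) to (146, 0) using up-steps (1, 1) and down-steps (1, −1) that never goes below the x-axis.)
C_73 = 79463489365077377841208237632349268884500

These Dyck paths are counted by the Catalan number C_n = (1/(n + 1)) · C(2n, n). For n = 73: C_73 = (1/74) · C(146, 73) = 5880298213015725960249409584793845897453000/74 = 79463489365077377841208237632349268884500.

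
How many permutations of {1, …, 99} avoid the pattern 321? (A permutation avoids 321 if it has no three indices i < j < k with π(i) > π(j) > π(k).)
C_99 = 227508830794229349661819540395688853956041682601541047340

These 321-avoiding permutations are counted by the Catalan number C_n = (1/(n + 1)) · C(2n, n). For n = 99: C_99 = (1/100) · C(198, 99) = 22750883079422934966181954039568885395604168260154104734000/100 = 227508830794229349661819540395688853956041682601541047340.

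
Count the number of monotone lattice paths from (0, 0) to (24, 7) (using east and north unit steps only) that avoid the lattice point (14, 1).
Number of paths = 2509455

Total paths from (0, 0) to (24, 7): C(31, 24) = 2629575. Paths through (14, 1): (paths (0, 0) → (14, 1)) × (paths (14, 1) → (24, 7)) = C(15, 14) · C(16, 10) = 15 · 8008 = 120120. Avoidance count = 2629575 − 120120 = 2509455.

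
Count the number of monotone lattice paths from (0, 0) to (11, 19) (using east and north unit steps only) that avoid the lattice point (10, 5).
Number of paths = 54582255

Total paths from (0, 0) to (11, 19): C(30, 11) = 54627300. Paths through (10, 5): (paths (0, 0) → (10, 5)) × (paths (10, 5) → (11, 19)) = C(15, 10) · C(15, 1) = 3003 · 15 = 45045. Avoidance count = 54627300 − 45045 = 54582255.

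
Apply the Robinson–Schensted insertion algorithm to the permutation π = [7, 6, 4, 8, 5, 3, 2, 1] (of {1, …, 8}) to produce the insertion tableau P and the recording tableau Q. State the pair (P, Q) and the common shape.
P = [1, 5] / [2, 8] / [3] / [4] / [6] / [7];  Q = [1, 4] / [2, 5] / [3] / [6] / [7] / [8];  common shape = (2, 2, 1, 1, 1, 1)

Row-insert the values π_1, π_2, … into P one at a time, bumping the leftmost entry strictly greater than the inserted value down to the next row. The recording tableau Q records, in position (i, j), the step at which that cell was added to P.
  Insert 7 (step 1): P = [7];  Q = [1]
  Insert 6 (step 2): P = [6] / [7];  Q = [1] / [2]
  Insert 4 (step 3): P = [4] / [6] / [7];  Q = [1] / [2] / [3]
  Insert 8 (step 4): P = [4, 8] / [6] / [7];  Q = [1, 4] / [2] / [3]
  Insert 5 (step 5): P = [4, 5] / [6, 8] / [7];  Q = [1, 4] / [2, 5] / [3]
  Insert 3 (step 6): P = [3, 5] / [4, 8] / [6] / [7];  Q = [1, 4] / [2, 5] / [3] / [6]
  Insert 2 (step 7): P = [2, 5] / [3, 8] / [4] / [6] / [7];  Q = [1, 4] / [2, 5] / [3] / [6] / [7]
  Insert 1 (step 8): P = [1, 5] / [2, 8] / [3] / [4] / [6] / [7];  Q = [1, 4] / [2, 5] / [3] / [6] / [7] / [8]
Final shape: (2, 2, 1, 1, 1, 1).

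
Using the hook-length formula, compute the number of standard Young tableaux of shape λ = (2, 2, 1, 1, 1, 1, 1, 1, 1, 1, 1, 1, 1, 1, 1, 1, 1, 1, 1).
# SYT of shape (2, 2, 1, 1, 1, 1, 1, 1, 1, 1, 1, 1, 1, 1, 1, 1, 1, 1, 1) = 189

Hook-length formula: f^λ = n! / Π hook(c), product over all cells c of the Young diagram. For λ = (2, 2, 1, 1, 1, 1, 1, 1, 1, 1, 1, 1, 1, 1, 1, 1, 1, 1, 1), n = 21 boxes. Hook lengths by row (left-to-right, top-to-bottom): [20, 2]; [19, 1]; [17]; [16]; [15]; [14]; [13]; [12]; [11]; [10]; [9]; [8]; [7]; [6]; [5]; [4]; [3]; [2]; [1]. Product of hooks = 270322445352960000. So f^λ = 21! / 270322445352960000 = 51090942171709440000 / 270322445352960000 = 189.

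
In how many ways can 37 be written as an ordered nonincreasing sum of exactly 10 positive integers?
p(37, 10 parts) = 2112

Partitions of n into exactly k parts are in bijection with partitions of n − k into at most k parts (subtract 1 from each part). So p(37, exactly 10) = p(27, parts ≤ 10). Computing via the recurrence p(m, j) = p(m, j−1) + p(m−j, j) gives 2112.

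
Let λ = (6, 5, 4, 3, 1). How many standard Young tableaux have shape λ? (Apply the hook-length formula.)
# SYT of shape (6, 5, 4, 3, 1) = 34918884

Hook-length formula: f^λ = n! / Π hook(c), product over all cells c of the Young diagram. For λ = (6, 5, 4, 3, 1), n = 19 boxes. Hook lengths by row (left-to-right, top-to-bottom): [10, 8, 7, 5, 3, 1]; [8, 6, 5, 3, 1]; [6, 4, 3, 1]; [4, 2, 1]; [1]. Product of hooks = 3483648000. So f^λ = 19! / 3483648000 = 121645100408832000 / 3483648000 = 34918884.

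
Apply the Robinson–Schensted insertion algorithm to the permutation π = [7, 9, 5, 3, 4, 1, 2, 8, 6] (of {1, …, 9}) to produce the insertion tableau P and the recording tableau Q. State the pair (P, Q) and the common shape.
P = [1, 2, 6] / [3, 4, 8] / [5, 9] / [7];  Q = [1, 2, 8] / [3, 5, 9] / [4, 7] / [6];  common shape = (3, 3, 2, 1)

Row-insert the values π_1, π_2, … into P one at a time, bumping the leftmost entry strictly greater than the inserted value down to the next row. The recording tableau Q records, in position (i, j), the step at which that cell was added to P.
  Insert 7 (step 1): P = [7];  Q = [1]
  Insert 9 (step 2): P = [7, 9];  Q = [1, 2]
  Insert 5 (step 3): P = [5, 9] / [7];  Q = [1, 2] / [3]
  Insert 3 (step 4): P = [3, 9] / [5] / [7];  Q = [1, 2] / [3] / [4]
  Insert 4 (step 5): P = [3, 4] / [5, 9] / [7];  Q = [1, 2] / [3, 5] / [4]
  Insert 1 (step 6): P = [1, 4] / [3, 9] / [5] / [7];  Q = [1, 2] / [3, 5] / [4] / [6]
  Insert 2 (step 7): P = [1, 2] / [3, 4] / [5, 9] / [7];  Q = [1, 2] / [3, 5] / [4, 7] / [6]
  Insert 8 (step 8): P = [1, 2, 8] / [3, 4] / [5, 9] / [7];  Q = [1, 2, 8] / [3, 5] / [4, 7] / [6]
  Insert 6 (step 9): P = [1, 2, 6] / [3, 4, 8] / [5, 9] / [7];  Q = [1, 2, 8] / [3, 5, 9] / [4, 7] / [6]
Final shape: (3, 3, 2, 1).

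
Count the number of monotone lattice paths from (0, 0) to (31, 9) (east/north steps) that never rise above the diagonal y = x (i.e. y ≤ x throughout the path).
Number of paths = 196534195

By the reflection principle (André's argument), the number of monotone paths to (31, 9) with n ≤ m that never go above y = x is C(40, 31) − C(40, 32) = 273438880 − 76904685 = 196534195.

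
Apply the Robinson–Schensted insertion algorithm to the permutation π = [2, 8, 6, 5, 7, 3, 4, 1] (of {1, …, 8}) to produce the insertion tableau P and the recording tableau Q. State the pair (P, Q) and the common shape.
P = [1, 3, 4] / [2, 7] / [5] / [6] / [8];  Q = [1, 2, 5] / [3, 7] / [4] / [6] / [8];  common shape = (3, 2, 1, 1, 1)

Row-insert the values π_1, π_2, … into P one at a time, bumping the leftmost entry strictly greater than the inserted value down to the next row. The recording tableau Q records, in position (i, j), the step at which that cell was added to P.
  Insert 2 (step 1): P = [2];  Q = [1]
  Insert 8 (step 2): P = [2, 8];  Q = [1, 2]
  Insert 6 (step 3): P = [2, 6] / [8];  Q = [1, 2] / [3]
  Insert 5 (step 4): P = [2, 5] / [6] / [8];  Q = [1, 2] / [3] / [4]
  Insert 7 (step 5): P = [2, 5, 7] / [6] / [8];  Q = [1, 2, 5] / [3] / [4]
  Insert 3 (step 6): P = [2, 3, 7] / [5] / [6] / [8];  Q = [1, 2, 5] / [3] / [4] / [6]
  Insert 4 (step 7): P = [2, 3, 4] / [5, 7] / [6] / [8];  Q = [1, 2, 5] / [3, 7] / [4] / [6]
  Insert 1 (step 8): P = [1, 3, 4] / [2, 7] / [5] / [6] / [8];  Q = [1, 2, 5] / [3, 7] / [4] / [6] / [8]
Final shape: (3, 2, 1, 1, 1).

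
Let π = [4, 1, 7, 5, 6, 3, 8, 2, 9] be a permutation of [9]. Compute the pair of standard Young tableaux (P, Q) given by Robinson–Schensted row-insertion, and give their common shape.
P = [1, 2, 6, 8, 9] / [3, 5] / [4] / [7];  Q = [1, 3, 5, 7, 9] / [2, 4] / [6] / [8];  common shape = (5, 2, 1, 1)

Row-insert the values π_1, π_2, … into P one at a time, bumping the leftmost entry strictly greater than the inserted value down to the next row. The recording tableau Q records, in position (i, j), the step at which that cell was added to P.
  Insert 4 (step 1): P = [4];  Q = [1]
  Insert 1 (step 2): P = [1] / [4];  Q = [1] / [2]
  Insert 7 (step 3): P = [1, 7] / [4];  Q = [1, 3] / [2]
  Insert 5 (step 4): P = [1, 5] / [4, 7];  Q = [1, 3] / [2, 4]
  Insert 6 (step 5): P = [1, 5, 6] / [4, 7];  Q = [1, 3, 5] / [2, 4]
  Insert 3 (step 6): P = [1, 3, 6] / [4, 5] / [7];  Q = [1, 3, 5] / [2, 4] / [6]
  Insert 8 (step 7): P = [1, 3, 6, 8] / [4, 5] / [7];  Q = [1, 3, 5, 7] / [2, 4] / [6]
  Insert 2 (step 8): P = [1, 2, 6, 8] / [3, 5] / [4] / [7];  Q = [1, 3, 5, 7] / [2, 4] / [6] / [8]
  Insert 9 (step 9): P = [1, 2, 6, 8, 9] / [3, 5] / [4] / [7];  Q = [1, 3, 5, 7, 9] / [2, 4] / [6] / [8]
Final shape: (5, 2, 1, 1).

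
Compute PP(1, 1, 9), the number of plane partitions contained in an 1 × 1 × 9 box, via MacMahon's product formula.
PP(1, 1, 9) = 10

Evaluate the triple product over i = 1..1, j = 1..1, k = 1..9. The factors are (2/1) · (3/2) · (4/3) · (5/4) · (6/5) · (7/6) · (8/7) · (9/8) · … (9 factors total). The numerators and denominators telescope so the product is an integer; carrying out the multiplication exactly gives PP(1, 1, 9) = 10.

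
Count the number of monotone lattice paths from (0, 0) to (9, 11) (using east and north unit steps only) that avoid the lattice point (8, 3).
Number of paths = 166475

Total paths from (0, 0) to (9, 11): C(20, 9) = 167960. Paths through (8, 3): (paths (0, 0) → (8, 3)) × (paths (8, 3) → (9, 11)) = C(11, 8) · C(9, 1) = 165 · 9 = 1485. Avoidance count = 167960 − 1485 = 166475.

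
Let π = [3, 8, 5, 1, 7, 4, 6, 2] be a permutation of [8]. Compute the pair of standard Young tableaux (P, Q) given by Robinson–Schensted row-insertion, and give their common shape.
P = [1, 2, 6] / [3, 4, 7] / [5] / [8];  Q = [1, 2, 5] / [3, 6, 7] / [4] / [8];  common shape = (3, 3, 1, 1)

Row-insert the values π_1, π_2, … into P one at a time, bumping the leftmost entry strictly greater than the inserted value down to the next row. The recording tableau Q records, in position (i, j), the step at which that cell was added to P.
  Insert 3 (step 1): P = [3];  Q = [1]
  Insert 8 (step 2): P = [3, 8];  Q = [1, 2]
  Insert 5 (step 3): P = [3, 5] / [8];  Q = [1, 2] / [3]
  Insert 1 (step 4): P = [1, 5] / [3] / [8];  Q = [1, 2] / [3] / [4]
  Insert 7 (step 5): P = [1, 5, 7] / [3] / [8];  Q = [1, 2, 5] / [3] / [4]
  Insert 4 (step 6): P = [1, 4, 7] / [3, 5] / [8];  Q = [1, 2, 5] / [3, 6] / [4]
  Insert 6 (step 7): P = [1, 4, 6] / [3, 5, 7] / [8];  Q = [1, 2, 5] / [3, 6, 7] / [4]
  Insert 2 (step 8): P = [1, 2, 6] / [3, 4, 7] / [5] / [8];  Q = [1, 2, 5] / [3, 6, 7] / [4] / [8]
Final shape: (3, 3, 1, 1).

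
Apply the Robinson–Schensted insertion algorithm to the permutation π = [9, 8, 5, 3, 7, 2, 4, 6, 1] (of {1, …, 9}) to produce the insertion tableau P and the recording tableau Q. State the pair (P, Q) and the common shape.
P = [1, 4, 6] / [2, 7] / [3] / [5] / [8] / [9];  Q = [1, 5, 8] / [2, 7] / [3] / [4] / [6] / [9];  common shape = (3, 2, 1, 1, 1, 1)

Row-insert the values π_1, π_2, … into P one at a time, bumping the leftmost entry strictly greater than the inserted value down to the next row. The recording tableau Q records, in position (i, j), the step at which that cell was added to P.
  Insert 9 (step 1): P = [9];  Q = [1]
  Insert 8 (step 2): P = [8] / [9];  Q = [1] / [2]
  Insert 5 (step 3): P = [5] / [8] / [9];  Q = [1] / [2] / [3]
  Insert 3 (step 4): P = [3] / [5] / [8] / [9];  Q = [1] / [2] / [3] / [4]
  Insert 7 (step 5): P = [3, 7] / [5] / [8] / [9];  Q = [1, 5] / [2] / [3] / [4]
  Insert 2 (step 6): P = [2, 7] / [3] / [5] / [8] / [9];  Q = [1, 5] / [2] / [3] / [4] / [6]
  Insert 4 (step 7): P = [2, 4] / [3, 7] / [5] / [8] / [9];  Q = [1, 5] / [2, 7] / [3] / [4] / [6]
  Insert 6 (step 8): P = [2, 4, 6] / [3, 7] / [5] / [8] / [9];  Q = [1, 5, 8] / [2, 7] / [3] / [4] / [6]
  Insert 1 (step 9): P = [1, 4, 6] / [2, 7] / [3] / [5] / [8] / [9];  Q = [1, 5, 8] / [2, 7] / [3] / [4] / [6] / [9]
Final shape: (3, 2, 1, 1, 1, 1).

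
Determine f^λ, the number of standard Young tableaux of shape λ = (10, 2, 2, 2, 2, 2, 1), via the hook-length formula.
# SYT of shape (10, 2, 2, 2, 2, 2, 1) = 18706545

Hook-length formula: f^λ = n! / Π hook(c), product over all cells c of the Young diagram. For λ = (10, 2, 2, 2, 2, 2, 1), n = 21 boxes. Hook lengths by row (left-to-right, top-to-bottom): [16, 14, 8, 7, 6, 5, 4, 3, 2, 1]; [7, 5]; [6, 4]; [5, 3]; [4, 2]; [3, 1]; [1]. Product of hooks = 2731180032000. So f^λ = 21! / 2731180032000 = 51090942171709440000 / 2731180032000 = 18706545.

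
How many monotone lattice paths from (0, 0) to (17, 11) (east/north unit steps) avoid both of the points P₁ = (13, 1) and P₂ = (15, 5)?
Number of paths = 21031934

Inclusion–exclusion. Total paths: C(28, 17) = 21474180. Through P₁: C(14, 13)·C(14, 4) = 14014. Through P₂: C(20, 15)·C(8, 2) = 434112. Since P₁ is strictly southwest of P₂, a monotone path through both must visit P₁ then P₂; paths through both = C(14, 13)·C(6, 2)·C(8, 2) = 5880. Avoid both = 21474180 − 14014 − 434112 + 5880 = 21031934.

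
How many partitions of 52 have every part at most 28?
p(52, parts ≤ 28) = 275826

Use the recurrence p(n, m) = p(n, m−1) + p(n−m, m): either the largest part is < m (count p(n, m−1)) or the largest part is exactly m (remove one copy of m, count p(n−m, m)). With p(0, ·) = 1 this gives p(52, parts ≤ 28) = 275826. (By conjugating Young diagrams, this also counts partitions of 52 into at most 28 parts.)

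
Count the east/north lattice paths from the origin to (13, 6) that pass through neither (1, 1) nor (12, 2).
Number of paths = 14421

Inclusion–exclusion. Total paths: C(19, 13) = 27132. Through P₁: C(2, 1)·C(17, 12) = 12376. Through P₂: C(14, 12)·C(5, 1) = 455. Since P₁ is strictly southwest of P₂, a monotone path through both must visit P₁ then P₂; paths through both = C(2, 1)·C(12, 11)·C(5, 1) = 120. Avoid both = 27132 − 12376 − 455 + 120 = 14421.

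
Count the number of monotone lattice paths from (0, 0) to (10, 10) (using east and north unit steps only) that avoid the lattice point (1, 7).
Number of paths = 182996

Total paths from (0, 0) to (10, 10): C(20, 10) = 184756. Paths through (1, 7): (paths (0, 0) → (1, 7)) × (paths (1, 7) → (10, 10)) = C(8, 1) · C(12, 9) = 8 · 220 = 1760. Avoidance count = 184756 − 1760 = 182996.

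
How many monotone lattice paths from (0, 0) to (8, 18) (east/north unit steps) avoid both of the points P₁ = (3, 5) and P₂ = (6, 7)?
Number of paths = 992299

Inclusion–exclusion. Total paths: C(26, 8) = 1562275. Through P₁: C(8, 3)·C(18, 5) = 479808. Through P₂: C(13, 6)·C(13, 2) = 133848. Since P₁ is strictly southwest of P₂, a monotone path through both must visit P₁ then P₂; paths through both = C(8, 3)·C(5, 3)·C(13, 2) = 43680. Avoid both = 1562275 − 479808 − 133848 + 43680 = 992299.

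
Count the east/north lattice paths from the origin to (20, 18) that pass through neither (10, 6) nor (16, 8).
Number of paths = 27887901195

Inclusion–exclusion. Total paths: C(38, 20) = 33578000610. Through P₁: C(16, 10)·C(22, 10) = 5178341168. Through P₂: C(24, 16)·C(14, 4) = 736206471. Since P₁ is strictly southwest of P₂, a monotone path through both must visit P₁ then P₂; paths through both = C(16, 10)·C(8, 6)·C(14, 4) = 224448224. Avoid both = 33578000610 − 5178341168 − 736206471 + 224448224 = 27887901195.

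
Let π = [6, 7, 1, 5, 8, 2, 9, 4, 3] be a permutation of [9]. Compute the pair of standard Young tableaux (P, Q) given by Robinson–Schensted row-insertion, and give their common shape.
P = [1, 2, 3, 9] / [4, 7, 8] / [5] / [6];  Q = [1, 2, 5, 7] / [3, 4, 8] / [6] / [9];  common shape = (4, 3, 1, 1)

Row-insert the values π_1, π_2, … into P one at a time, bumping the leftmost entry strictly greater than the inserted value down to the next row. The recording tableau Q records, in position (i, j), the step at which that cell was added to P.
  Insert 6 (step 1): P = [6];  Q = [1]
  Insert 7 (step 2): P = [6, 7];  Q = [1, 2]
  Insert 1 (step 3): P = [1, 7] / [6];  Q = [1, 2] / [3]
  Insert 5 (step 4): P = [1, 5] / [6, 7];  Q = [1, 2] / [3, 4]
  Insert 8 (step 5): P = [1, 5, 8] / [6, 7];  Q = [1, 2, 5] / [3, 4]
  Insert 2 (step 6): P = [1, 2, 8] / [5, 7] / [6];  Q = [1, 2, 5] / [3, 4] / [6]
  Insert 9 (step 7): P = [1, 2, 8, 9] / [5, 7] / [6];  Q = [1, 2, 5, 7] / [3, 4] / [6]
  Insert 4 (step 8): P = [1, 2, 4, 9] / [5, 7, 8] / [6];  Q = [1, 2, 5, 7] / [3, 4, 8] / [6]
  Insert 3 (step 9): P = [1, 2, 3, 9] / [4, 7, 8] / [5] / [6];  Q = [1, 2, 5, 7] / [3, 4, 8] / [6] / [9]
Final shape: (4, 3, 1, 1).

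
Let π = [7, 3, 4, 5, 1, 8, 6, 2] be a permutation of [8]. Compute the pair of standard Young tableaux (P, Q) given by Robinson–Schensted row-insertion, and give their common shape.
P = [1, 2, 5, 6] / [3, 4] / [7, 8];  Q = [1, 3, 4, 6] / [2, 7] / [5, 8];  common shape = (4, 2, 2)

Row-insert the values π_1, π_2, … into P one at a time, bumping the leftmost entry strictly greater than the inserted value down to the next row. The recording tableau Q records, in position (i, j), the step at which that cell was added to P.
  Insert 7 (step 1): P = [7];  Q = [1]
  Insert 3 (step 2): P = [3] / [7];  Q = [1] / [2]
  Insert 4 (step 3): P = [3, 4] / [7];  Q = [1, 3] / [2]
  Insert 5 (step 4): P = [3, 4, 5] / [7];  Q = [1, 3, 4] / [2]
  Insert 1 (step 5): P = [1, 4, 5] / [3] / [7];  Q = [1, 3, 4] / [2] / [5]
  Insert 8 (step 6): P = [1, 4, 5, 8] / [3] / [7];  Q = [1, 3, 4, 6] / [2] / [5]
  Insert 6 (step 7): P = [1, 4, 5, 6] / [3, 8] / [7];  Q = [1, 3, 4, 6] / [2, 7] / [5]
  Insert 2 (step 8): P = [1, 2, 5, 6] / [3, 4] / [7, 8];  Q = [1, 3, 4, 6] / [2, 7] / [5, 8]
Final shape: (4, 2, 2).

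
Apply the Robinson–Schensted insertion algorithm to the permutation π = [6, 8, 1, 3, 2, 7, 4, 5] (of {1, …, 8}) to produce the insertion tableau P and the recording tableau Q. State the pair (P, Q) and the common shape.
P = [1, 2, 4, 5] / [3, 7] / [6, 8];  Q = [1, 2, 6, 8] / [3, 4] / [5, 7];  common shape = (4, 2, 2)

Row-insert the values π_1, π_2, … into P one at a time, bumping the leftmost entry strictly greater than the inserted value down to the next row. The recording tableau Q records, in position (i, j), the step at which that cell was added to P.
  Insert 6 (step 1): P = [6];  Q = [1]
  Insert 8 (step 2): P = [6, 8];  Q = [1, 2]
  Insert 1 (step 3): P = [1, 8] / [6];  Q = [1, 2] / [3]
  Insert 3 (step 4): P = [1, 3] / [6, 8];  Q = [1, 2] / [3, 4]
  Insert 2 (step 5): P = [1, 2] / [3, 8] / [6];  Q = [1, 2] / [3, 4] / [5]
  Insert 7 (step 6): P = [1, 2, 7] / [3, 8] / [6];  Q = [1, 2, 6] / [3, 4] / [5]
  Insert 4 (step 7): P = [1, 2, 4] / [3, 7] / [6, 8];  Q = [1, 2, 6] / [3, 4] / [5, 7]
  Insert 5 (step 8): P = [1, 2, 4, 5] / [3, 7] / [6, 8];  Q = [1, 2, 6, 8] / [3, 4] / [5, 7]
Final shape: (4, 2, 2).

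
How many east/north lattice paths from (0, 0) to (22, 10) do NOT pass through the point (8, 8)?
Number of paths = 62967840

Total paths from (0, 0) to (22, 10): C(32, 22) = 64512240. Paths through (8, 8): (paths (0, 0) → (8, 8)) × (paths (8, 8) → (22, 10)) = C(16, 8) · C(16, 14) = 12870 · 120 = 1544400. Avoidance count = 64512240 − 1544400 = 62967840.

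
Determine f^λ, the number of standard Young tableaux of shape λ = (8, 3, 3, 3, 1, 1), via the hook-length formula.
# SYT of shape (8, 3, 3, 3, 1, 1) = 14325696

Hook-length formula: f^λ = n! / Π hook(c), product over all cells c of the Young diagram. For λ = (8, 3, 3, 3, 1, 1), n = 19 boxes. Hook lengths by row (left-to-right, top-to-bottom): [13, 10, 9, 5, 4, 3, 2, 1]; [7, 4, 3]; [6, 3, 2]; [5, 2, 1]; [2]; [1]. Product of hooks = 8491392000. So f^λ = 19! / 8491392000 = 121645100408832000 / 8491392000 = 14325696.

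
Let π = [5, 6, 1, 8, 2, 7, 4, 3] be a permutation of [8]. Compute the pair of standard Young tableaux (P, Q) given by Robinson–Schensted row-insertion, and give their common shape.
P = [1, 2, 3] / [4, 6, 7] / [5] / [8];  Q = [1, 2, 4] / [3, 5, 6] / [7] / [8];  common shape = (3, 3, 1, 1)

Row-insert the values π_1, π_2, … into P one at a time, bumping the leftmost entry strictly greater than the inserted value down to the next row. The recording tableau Q records, in position (i, j), the step at which that cell was added to P.
  Insert 5 (step 1): P = [5];  Q = [1]
  Insert 6 (step 2): P = [5, 6];  Q = [1, 2]
  Insert 1 (step 3): P = [1, 6] / [5];  Q = [1, 2] / [3]
  Insert 8 (step 4): P = [1, 6, 8] / [5];  Q = [1, 2, 4] / [3]
  Insert 2 (step 5): P = [1, 2, 8] / [5, 6];  Q = [1, 2, 4] / [3, 5]
  Insert 7 (step 6): P = [1, 2, 7] / [5, 6, 8];  Q = [1, 2, 4] / [3, 5, 6]
  Insert 4 (step 7): P = [1, 2, 4] / [5, 6, 7] / [8];  Q = [1, 2, 4] / [3, 5, 6] / [7]
  Insert 3 (step 8): P = [1, 2, 3] / [4, 6, 7] / [5] / [8];  Q = [1, 2, 4] / [3, 5, 6] / [7] / [8]
Final shape: (3, 3, 1, 1).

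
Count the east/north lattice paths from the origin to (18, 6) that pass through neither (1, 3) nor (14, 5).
Number of paths = 73996

Inclusion–exclusion. Total paths: C(24, 18) = 134596. Through P₁: C(4, 1)·C(20, 17) = 4560. Through P₂: C(19, 14)·C(5, 4) = 58140. Since P₁ is strictly southwest of P₂, a monotone path through both must visit P₁ then P₂; paths through both = C(4, 1)·C(15, 13)·C(5, 4) = 2100. Avoid both = 134596 − 4560 − 58140 + 2100 = 73996.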